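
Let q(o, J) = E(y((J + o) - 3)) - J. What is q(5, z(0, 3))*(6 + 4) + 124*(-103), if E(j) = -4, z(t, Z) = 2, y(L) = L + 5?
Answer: -12832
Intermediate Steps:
y(L) = 5 + L
q(o, J) = -4 - J
q(5, z(0, 3))*(6 + 4) + 124*(-103) = (-4 - 1*2)*(6 + 4) + 124*(-103) = (-4 - 2)*10 - 12772 = -6*10 - 12772 = -60 - 12772 = -12832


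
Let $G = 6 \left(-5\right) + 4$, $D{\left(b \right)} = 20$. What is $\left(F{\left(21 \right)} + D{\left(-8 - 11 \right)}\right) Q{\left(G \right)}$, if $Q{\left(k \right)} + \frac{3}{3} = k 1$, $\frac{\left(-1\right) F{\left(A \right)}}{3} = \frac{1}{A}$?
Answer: $- \frac{3753}{7} \approx -536.14$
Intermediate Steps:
$F{\left(A \right)} = - \frac{3}{A}$
$G = -26$ ($G = -30 + 4 = -26$)
$Q{\left(k \right)} = -1 + k$ ($Q{\left(k \right)} = -1 + k 1 = -1 + k$)
$\left(F{\left(21 \right)} + D{\left(-8 - 11 \right)}\right) Q{\left(G \right)} = \left(- \frac{3}{21} + 20\right) \left(-1 - 26\right) = \left(\left(-3\right) \frac{1}{21} + 20\right) \left(-27\right) = \left(- \frac{1}{7} + 20\right) \left(-27\right) = \frac{139}{7} \left(-27\right) = - \frac{3753}{7}$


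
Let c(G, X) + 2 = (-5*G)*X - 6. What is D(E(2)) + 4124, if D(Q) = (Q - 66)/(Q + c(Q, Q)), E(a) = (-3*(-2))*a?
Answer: 1476419/358 ≈ 4124.1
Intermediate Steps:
c(G, X) = -8 - 5*G*X (c(G, X) = -2 + ((-5*G)*X - 6) = -2 + (-5*G*X - 6) = -2 + (-6 - 5*G*X) = -8 - 5*G*X)
E(a) = 6*a
D(Q) = (-66 + Q)/(-8 + Q - 5*Q**2) (D(Q) = (Q - 66)/(Q + (-8 - 5*Q*Q)) = (-66 + Q)/(Q + (-8 - 5*Q**2)) = (-66 + Q)/(-8 + Q - 5*Q**2))
D(E(2)) + 4124 = (66 - 6*2)/(8 - 6*2 + 5*(6*2)**2) + 4124 = (66 - 1*12)/(8 - 1*12 + 5*12**2) + 4124 = (66 - 12)/(8 - 12 + 5*144) + 4124 = 54/(8 - 12 + 720) + 4124 = 54/716 + 4124 = (1/716)*54 + 4124 = 27/358 + 4124 = 1476419/358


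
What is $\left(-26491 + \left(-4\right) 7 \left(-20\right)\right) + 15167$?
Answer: $-10764$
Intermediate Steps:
$\left(-26491 + \left(-4\right) 7 \left(-20\right)\right) + 15167 = \left(-26491 - -560\right) + 15167 = \left(-26491 + 560\right) + 15167 = -25931 + 15167 = -10764$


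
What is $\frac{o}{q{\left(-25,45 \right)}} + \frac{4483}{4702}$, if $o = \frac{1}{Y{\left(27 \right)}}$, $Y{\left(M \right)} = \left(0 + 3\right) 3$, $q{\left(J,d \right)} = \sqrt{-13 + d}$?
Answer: $\frac{4483}{4702} + \frac{\sqrt{2}}{72} \approx 0.97307$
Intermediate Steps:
$Y{\left(M \right)} = 9$ ($Y{\left(M \right)} = 3 \cdot 3 = 9$)
$o = \frac{1}{9} \approx 0.11111$
$\frac{o}{q{\left(-25,45 \right)}} + \frac{4483}{4702} = \frac{1}{9 \sqrt{-13 + 45}} + \frac{4483}{4702} = \frac{1}{9 \sqrt{32}} + 4483 \cdot \frac{1}{4702} = \frac{1}{9 \cdot 4 \sqrt{2}} + \frac{4483}{4702} = \frac{\frac{1}{8} \sqrt{2}}{9} + \frac{4483}{4702} = \frac{\sqrt{2}}{72} + \frac{4483}{4702} = \frac{4483}{4702} + \frac{\sqrt{2}}{72}$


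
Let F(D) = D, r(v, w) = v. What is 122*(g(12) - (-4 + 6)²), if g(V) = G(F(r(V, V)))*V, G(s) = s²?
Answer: 210328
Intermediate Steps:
g(V) = V³ (g(V) = V²*V = V³)
122*(g(12) - (-4 + 6)²) = 122*(12³ - (-4 + 6)²) = 122*(1728 - 1*2²) = 122*(1728 - 1*4) = 122*(1728 - 4) = 122*1724 = 210328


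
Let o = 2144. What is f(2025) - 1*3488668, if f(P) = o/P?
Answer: -7064550556/2025 ≈ -3.4887e+6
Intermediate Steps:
f(P) = 2144/P
f(2025) - 1*3488668 = 2144/2025 - 1*3488668 = 2144*(1/2025) - 3488668 = 2144/2025 - 3488668 = -7064550556/2025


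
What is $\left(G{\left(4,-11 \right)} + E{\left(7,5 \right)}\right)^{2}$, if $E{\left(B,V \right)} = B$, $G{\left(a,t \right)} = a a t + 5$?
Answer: $26896$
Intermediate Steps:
$G{\left(a,t \right)} = 5 + t a^{2}$ ($G{\left(a,t \right)} = a^{2} t + 5 = t a^{2} + 5 = 5 + t a^{2}$)
$\left(G{\left(4,-11 \right)} + E{\left(7,5 \right)}\right)^{2} = \left(\left(5 - 11 \cdot 4^{2}\right) + 7\right)^{2} = \left(\left(5 - 176\right) + 7\right)^{2} = \left(-171 + 7\right)^{2} = \left(-164\right)^{2} = 26896$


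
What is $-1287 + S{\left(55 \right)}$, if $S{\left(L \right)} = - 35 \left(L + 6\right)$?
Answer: $-3422$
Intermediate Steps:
$S{\left(L \right)} = -210 - 35 L$ ($S{\left(L \right)} = - 35 \left(6 + L\right) = -210 - 35 L$)
$-1287 + S{\left(55 \right)} = -1287 - 2135 = -3422$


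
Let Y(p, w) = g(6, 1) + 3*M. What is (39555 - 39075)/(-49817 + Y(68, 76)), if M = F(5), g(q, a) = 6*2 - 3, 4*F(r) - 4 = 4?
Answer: -240/24901 ≈ -0.0096382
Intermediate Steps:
F(r) = 2 (F(r) = 1 + (¼)*4 = 1 + 1 = 2)
g(q, a) = 9 (g(q, a) = 12 - 3 = 9)
M = 2
Y(p, w) = 15 (Y(p, w) = 9 + 3*2 = 9 + 6 = 15)
(39555 - 39075)/(-49817 + Y(68, 76)) = (39555 - 39075)/(-49817 + 15) = 480/(-49802) = 480*(-1/49802) = -240/24901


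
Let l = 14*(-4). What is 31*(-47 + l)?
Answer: -3193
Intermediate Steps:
l = -56
31*(-47 + l) = 31*(-47 - 56) = 31*(-103) = -3193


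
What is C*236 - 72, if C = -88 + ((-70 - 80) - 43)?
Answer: -66388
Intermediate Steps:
C = -281 (C = -88 + (-150 - 43) = -88 - 193 = -281)
C*236 - 72 = -281*236 - 72 = -66316 - 72 = -66388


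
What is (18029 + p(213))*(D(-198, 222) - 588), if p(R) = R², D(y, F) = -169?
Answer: -47992286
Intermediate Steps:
(18029 + p(213))*(D(-198, 222) - 588) = (18029 + 213²)*(-169 - 588) = (18029 + 45369)*(-757) = 63398*(-757) = -47992286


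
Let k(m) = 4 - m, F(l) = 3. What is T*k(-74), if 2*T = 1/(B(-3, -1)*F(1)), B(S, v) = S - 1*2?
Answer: -13/5 ≈ -2.6000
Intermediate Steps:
B(S, v) = -2 + S (B(S, v) = S - 2 = -2 + S)
T = -1/30 (T = (1/(-2 - 3*3))/2 = ((⅓)/(-5))/2 = (-⅕*⅓)/2 = (½)*(-1/15) = -1/30 ≈ -0.033333)
T*k(-74) = -(4 - 1*(-74))/30 = -(4 + 74)/30 = -1/30*78 = -13/5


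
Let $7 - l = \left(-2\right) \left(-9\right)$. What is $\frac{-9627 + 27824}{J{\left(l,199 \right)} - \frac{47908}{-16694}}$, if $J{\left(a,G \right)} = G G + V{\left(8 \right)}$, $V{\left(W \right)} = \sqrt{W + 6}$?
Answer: $\frac{50210927742776859}{109278838587983275} - \frac{1267828826573 \sqrt{14}}{109278838587983275} \approx 0.45943$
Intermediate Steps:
$l = -11$ ($l = 7 - \left(-2\right) \left(-9\right) = 7 - 18 = -11$)
$V{\left(W \right)} = \sqrt{6 + W}$
$J{\left(a,G \right)} = \sqrt{14} + G^{2}$ ($J{\left(a,G \right)} = G G + \sqrt{6 + 8} = G^{2} + \sqrt{14} = \sqrt{14} + G^{2}$)
$\frac{-9627 + 27824}{J{\left(l,199 \right)} - \frac{47908}{-16694}} = \frac{-9627 + 27824}{\left(\sqrt{14} + 199^{2}\right) - \frac{47908}{-16694}} = \frac{18197}{\left(\sqrt{14} + 39601\right) - - \frac{23954}{8347}} = \frac{18197}{\left(39601 + \sqrt{14}\right) + \frac{23954}{8347}} = \frac{18197}{\frac{330573501}{8347} + \sqrt{14}}$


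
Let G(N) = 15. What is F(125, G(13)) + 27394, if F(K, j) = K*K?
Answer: 43019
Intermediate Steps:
F(K, j) = K²
F(125, G(13)) + 27394 = 125² + 27394 = 15625 + 27394 = 43019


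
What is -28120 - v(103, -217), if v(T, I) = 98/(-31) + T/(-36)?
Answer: -31375199/1116 ≈ -28114.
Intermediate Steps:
v(T, I) = -98/31 - T/36 (v(T, I) = 98*(-1/31) + T*(-1/36) = -98/31 - T/36)
-28120 - v(103, -217) = -28120 - (-98/31 - 1/36*103) = -28120 - (-98/31 - 103/36) = -28120 - 1*(-6721/1116) = -28120 + 6721/1116 = -31375199/1116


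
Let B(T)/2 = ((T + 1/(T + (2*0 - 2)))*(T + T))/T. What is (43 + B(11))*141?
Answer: 36989/3 ≈ 12330.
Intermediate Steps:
B(T) = 4*T + 4/(-2 + T) (B(T) = 2*(((T + 1/(T + (2*0 - 2)))*(T + T))/T) = 2*(((T + 1/(T + (0 - 2)))*(2*T))/T) = 2*(((T + 1/(T - 2))*(2*T))/T) = 2*(((T + 1/(-2 + T))*(2*T))/T) = 2*((2*T*(T + 1/(-2 + T)))/T) = 2*(2*T + 2/(-2 + T)) = 4*T + 4/(-2 + T))
(43 + B(11))*141 = (43 + 4*(1 + 11² - 2*11)/(-2 + 11))*141 = (43 + 4*(1 + 121 - 22)/9)*141 = (43 + 4*(⅑)*100)*141 = (43 + 400/9)*141 = (787/9)*141 = 36989/3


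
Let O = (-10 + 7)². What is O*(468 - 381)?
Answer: 783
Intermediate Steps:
O = 9 (O = (-3)² = 9)
O*(468 - 381) = 9*(468 - 381) = 9*87 = 783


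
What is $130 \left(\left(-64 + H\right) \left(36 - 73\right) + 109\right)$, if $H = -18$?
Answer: $408590$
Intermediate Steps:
$130 \left(\left(-64 + H\right) \left(36 - 73\right) + 109\right) = 130 \left(\left(-64 - 18\right) \left(36 - 73\right) + 109\right) = 130 \left(\left(-82\right) \left(-37\right) + 109\right) = 130 \left(3034 + 109\right) = 130 \cdot 3143 = 408590$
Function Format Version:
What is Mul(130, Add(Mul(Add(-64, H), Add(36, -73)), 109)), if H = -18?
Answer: 408590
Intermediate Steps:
Mul(130, Add(Mul(Add(-64, H), Add(36, -73)), 109)) = Mul(130, Add(Mul(Add(-64, -18), Add(36, -73)), 109)) = Mul(130, Add(Mul(-82, -37), 109)) = Mul(130, Add(3034, 109)) = Mul(130, 3143) = 408590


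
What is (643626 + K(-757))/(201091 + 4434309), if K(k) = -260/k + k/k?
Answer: 487225899/3508997800 ≈ 0.13885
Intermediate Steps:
K(k) = 1 - 260/k (K(k) = -260/k + 1 = 1 - 260/k)
(643626 + K(-757))/(201091 + 4434309) = (643626 + (-260 - 757)/(-757))/(201091 + 4434309) = (643626 - 1/757*(-1017))/4635400 = (643626 + 1017/757)*(1/4635400) = (487225899/757)*(1/4635400) = 487225899/3508997800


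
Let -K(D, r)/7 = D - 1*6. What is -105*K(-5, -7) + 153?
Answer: -7932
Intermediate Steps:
K(D, r) = 42 - 7*D (K(D, r) = -7*(D - 1*6) = -7*(D - 6) = -7*(-6 + D) = 42 - 7*D)
-105*K(-5, -7) + 153 = -105*(42 - 7*(-5)) + 153 = -105*(42 + 35) + 153 = -105*77 + 153 = -8085 + 153 = -7932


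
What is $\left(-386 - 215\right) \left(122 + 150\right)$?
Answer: $-163472$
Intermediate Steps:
$\left(-386 - 215\right) \left(122 + 150\right) = \left(-601\right) 272 = -163472$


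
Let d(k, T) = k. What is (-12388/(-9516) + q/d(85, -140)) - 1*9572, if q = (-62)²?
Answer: -1926193859/202215 ≈ -9525.5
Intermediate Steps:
q = 3844
(-12388/(-9516) + q/d(85, -140)) - 1*9572 = (-12388/(-9516) + 3844/85) - 1*9572 = (-12388*(-1/9516) + 3844*(1/85)) - 9572 = (3097/2379 + 3844/85) - 9572 = 9408121/202215 - 9572 = -1926193859/202215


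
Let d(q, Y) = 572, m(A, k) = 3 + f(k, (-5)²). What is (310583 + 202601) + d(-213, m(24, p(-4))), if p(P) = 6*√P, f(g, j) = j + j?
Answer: 513756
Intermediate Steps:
f(g, j) = 2*j
m(A, k) = 53 (m(A, k) = 3 + 2*(-5)² = 3 + 2*25 = 3 + 50 = 53)
(310583 + 202601) + d(-213, m(24, p(-4))) = (310583 + 202601) + 572 = 513184 + 572 = 513756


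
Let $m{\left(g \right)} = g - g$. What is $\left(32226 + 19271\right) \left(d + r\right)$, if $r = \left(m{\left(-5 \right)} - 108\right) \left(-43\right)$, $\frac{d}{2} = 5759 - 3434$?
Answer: $478613118$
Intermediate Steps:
$m{\left(g \right)} = 0$
$d = 4650$ ($d = 2 \left(5759 - 3434\right) = 2 \cdot 2325 = 4650$)
$r = 4644$ ($r = \left(0 - 108\right) \left(-43\right) = \left(-108\right) \left(-43\right) = 4644$)
$\left(32226 + 19271\right) \left(d + r\right) = \left(32226 + 19271\right) \left(4650 + 4644\right) = 51497 \cdot 9294 = 478613118$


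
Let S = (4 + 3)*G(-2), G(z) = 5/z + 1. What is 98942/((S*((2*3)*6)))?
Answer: -49471/189 ≈ -261.75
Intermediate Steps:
G(z) = 1 + 5/z
S = -21/2 (S = (4 + 3)*((5 - 2)/(-2)) = 7*(-½*3) = 7*(-3/2) = -21/2 ≈ -10.500)
98942/((S*((2*3)*6))) = 98942/((-21*2*3*6/2)) = 98942/((-63*6)) = 98942/((-21/2*36)) = 98942/(-378) = 98942*(-1/378) = -49471/189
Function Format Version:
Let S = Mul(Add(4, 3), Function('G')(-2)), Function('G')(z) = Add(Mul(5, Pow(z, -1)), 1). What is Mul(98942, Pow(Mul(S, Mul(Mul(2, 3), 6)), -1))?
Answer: Rational(-49471, 189) ≈ -261.75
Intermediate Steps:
Function('G')(z) = Add(1, Mul(5, Pow(z, -1)))
S = Rational(-21, 2) (S = Mul(Add(4, 3), Mul(Pow(-2, -1), Add(5, -2))) = Mul(7, Mul(Rational(-1, 2), 3)) = Mul(7, Rational(-3, 2)) = Rational(-21, 2) ≈ -10.500)
Mul(98942, Pow(Mul(S, Mul(Mul(2, 3), 6)), -1)) = Mul(98942, Pow(Mul(Rational(-21, 2), Mul(Mul(2, 3), 6)), -1)) = Mul(98942, Pow(Mul(Rational(-21, 2), Mul(6, 6)), -1)) = Mul(98942, Pow(Mul(Rational(-21, 2), 36), -1)) = Mul(98942, Pow(-378, -1)) = Mul(98942, Rational(-1, 378)) = Rational(-49471, 189)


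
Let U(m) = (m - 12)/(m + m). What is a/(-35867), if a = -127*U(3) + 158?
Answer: -697/71734 ≈ -0.0097165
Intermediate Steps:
U(m) = (-12 + m)/(2*m) (U(m) = (-12 + m)/((2*m)) = (-12 + m)*(1/(2*m)) = (-12 + m)/(2*m))
a = 697/2 (a = -127*(-12 + 3)/(2*3) + 158 = -127*(-9)/(2*3) + 158 = -127*(-3/2) + 158 = 381/2 + 158 = 697/2 ≈ 348.50)
a/(-35867) = (697/2)/(-35867) = (697/2)*(-1/35867) = -697/71734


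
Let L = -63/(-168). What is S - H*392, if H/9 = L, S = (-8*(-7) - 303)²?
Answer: 59686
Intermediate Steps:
L = 3/8 (L = -63*(-1/168) = 3/8 ≈ 0.37500)
S = 61009 (S = (56 - 303)² = (-247)² = 61009)
H = 27/8 (H = 9*(3/8) = 27/8 ≈ 3.3750)
S - H*392 = 61009 - 27*392/8 = 61009 - 1*1323 = 61009 - 1323 = 59686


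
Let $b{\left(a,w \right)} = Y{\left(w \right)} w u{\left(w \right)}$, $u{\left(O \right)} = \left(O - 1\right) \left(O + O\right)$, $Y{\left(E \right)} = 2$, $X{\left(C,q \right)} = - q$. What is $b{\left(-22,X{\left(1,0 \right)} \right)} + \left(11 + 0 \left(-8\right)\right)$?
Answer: $11$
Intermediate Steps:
$u{\left(O \right)} = 2 O \left(-1 + O\right)$ ($u{\left(O \right)} = \left(-1 + O\right) 2 O = 2 O \left(-1 + O\right)$)
$b{\left(a,w \right)} = 4 w^{2} \left(-1 + w\right)$ ($b{\left(a,w \right)} = 2 w 2 w \left(-1 + w\right) = 4 w^{2} \left(-1 + w\right)$)
$b{\left(-22,X{\left(1,0 \right)} \right)} + \left(11 + 0 \left(-8\right)\right) = 4 \left(\left(-1\right) 0\right)^{2} \left(-1 - 0\right) + \left(11 + 0 \left(-8\right)\right) = 4 \cdot 0^{2} \left(-1 + 0\right) + \left(11 + 0\right) = 4 \cdot 0 \left(-1\right) + 11 = 0 + 11 = 11$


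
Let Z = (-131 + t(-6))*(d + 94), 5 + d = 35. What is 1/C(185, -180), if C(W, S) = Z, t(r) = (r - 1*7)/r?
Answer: -3/47926 ≈ -6.2597e-5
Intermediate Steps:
d = 30 (d = -5 + 35 = 30)
t(r) = (-7 + r)/r (t(r) = (r - 7)/r = (-7 + r)/r)
Z = -47926/3 (Z = (-131 + (-7 - 6)/(-6))*(30 + 94) = (-131 - ⅙*(-13))*124 = (-131 + 13/6)*124 = -773/6*124 = -47926/3 ≈ -15975.)
C(W, S) = -47926/3
1/C(185, -180) = 1/(-47926/3) = -3/47926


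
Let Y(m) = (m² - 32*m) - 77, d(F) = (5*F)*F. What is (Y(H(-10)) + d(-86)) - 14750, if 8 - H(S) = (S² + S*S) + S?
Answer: 61101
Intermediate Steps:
H(S) = 8 - S - 2*S² (H(S) = 8 - ((S² + S*S) + S) = 8 - ((S² + S²) + S) = 8 - (2*S² + S) = 8 - (S + 2*S²) = 8 + (-S - 2*S²) = 8 - S - 2*S²)
d(F) = 5*F²
Y(m) = -77 + m² - 32*m
(Y(H(-10)) + d(-86)) - 14750 = ((-77 + (8 - 1*(-10) - 2*(-10)²)² - 32*(8 - 1*(-10) - 2*(-10)²)) + 5*(-86)²) - 14750 = ((-77 + (8 + 10 - 2*100)² - 32*(8 + 10 - 2*100)) + 5*7396) - 14750 = ((-77 + (8 + 10 - 200)² - 32*(8 + 10 - 200)) + 36980) - 14750 = ((-77 + (-182)² - 32*(-182)) + 36980) - 14750 = ((-77 + 33124 + 5824) + 36980) - 14750 = (38871 + 36980) - 14750 = 75851 - 14750 = 61101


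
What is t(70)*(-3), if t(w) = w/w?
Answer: -3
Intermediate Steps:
t(w) = 1
t(70)*(-3) = 1*(-3) = -3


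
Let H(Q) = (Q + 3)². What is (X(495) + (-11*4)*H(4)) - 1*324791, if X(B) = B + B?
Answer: -325957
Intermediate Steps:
X(B) = 2*B
H(Q) = (3 + Q)²
(X(495) + (-11*4)*H(4)) - 1*324791 = (2*495 + (-11*4)*(3 + 4)²) - 1*324791 = (990 - 44*7²) - 324791 = (990 - 44*49) - 324791 = (990 - 2156) - 324791 = -1166 - 324791 = -325957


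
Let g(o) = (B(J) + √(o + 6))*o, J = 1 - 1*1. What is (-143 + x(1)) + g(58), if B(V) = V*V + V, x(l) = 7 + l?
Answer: 329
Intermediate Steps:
J = 0 (J = 1 - 1 = 0)
B(V) = V + V² (B(V) = V² + V = V + V²)
g(o) = o*√(6 + o) (g(o) = (0*(1 + 0) + √(o + 6))*o = (0*1 + √(6 + o))*o = (0 + √(6 + o))*o = √(6 + o)*o = o*√(6 + o))
(-143 + x(1)) + g(58) = (-143 + (7 + 1)) + 58*√(6 + 58) = (-143 + 8) + 58*√64 = -135 + 58*8 = -135 + 464 = 329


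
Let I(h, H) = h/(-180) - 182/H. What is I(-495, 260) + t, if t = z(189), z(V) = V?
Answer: 3821/20 ≈ 191.05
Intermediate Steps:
I(h, H) = -182/H - h/180 (I(h, H) = h*(-1/180) - 182/H = -h/180 - 182/H = -182/H - h/180)
t = 189
I(-495, 260) + t = (-182/260 - 1/180*(-495)) + 189 = (-182*1/260 + 11/4) + 189 = (-7/10 + 11/4) + 189 = 41/20 + 189 = 3821/20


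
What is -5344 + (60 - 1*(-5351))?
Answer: 67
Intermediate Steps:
-5344 + (60 - 1*(-5351)) = -5344 + (60 + 5351) = -5344 + 5411 = 67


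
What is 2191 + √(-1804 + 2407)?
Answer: 2191 + 3*√67 ≈ 2215.6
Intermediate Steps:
2191 + √(-1804 + 2407) = 2191 + √603 = 2191 + 3*√67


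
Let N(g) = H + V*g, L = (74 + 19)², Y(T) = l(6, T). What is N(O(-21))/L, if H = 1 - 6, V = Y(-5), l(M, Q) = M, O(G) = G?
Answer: -131/8649 ≈ -0.015146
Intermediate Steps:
Y(T) = 6
V = 6
H = -5
L = 8649 (L = 93² = 8649)
N(g) = -5 + 6*g
N(O(-21))/L = (-5 + 6*(-21))/8649 = (-5 - 126)*(1/8649) = -131*1/8649 = -131/8649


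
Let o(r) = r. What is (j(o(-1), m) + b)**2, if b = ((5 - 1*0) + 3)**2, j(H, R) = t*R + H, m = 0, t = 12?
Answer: 3969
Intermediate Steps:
j(H, R) = H + 12*R (j(H, R) = 12*R + H = H + 12*R)
b = 64 (b = ((5 + 0) + 3)**2 = (5 + 3)**2 = 8**2 = 64)
(j(o(-1), m) + b)**2 = ((-1 + 12*0) + 64)**2 = ((-1 + 0) + 64)**2 = (-1 + 64)**2 = 63**2 = 3969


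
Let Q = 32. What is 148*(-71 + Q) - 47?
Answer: -5819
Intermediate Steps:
148*(-71 + Q) - 47 = 148*(-71 + 32) - 47 = 148*(-39) - 47 = -5772 - 47 = -5819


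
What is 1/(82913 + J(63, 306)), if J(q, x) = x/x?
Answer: 1/82914 ≈ 1.2061e-5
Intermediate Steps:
J(q, x) = 1
1/(82913 + J(63, 306)) = 1/(82913 + 1) = 1/82914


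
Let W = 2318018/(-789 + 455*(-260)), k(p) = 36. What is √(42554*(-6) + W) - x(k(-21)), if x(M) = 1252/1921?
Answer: -1252/1921 + I*√3621329509835006/119089 ≈ -0.65174 + 505.32*I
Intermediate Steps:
W = -2318018/119089 (W = 2318018/(-789 - 118300) = 2318018/(-119089) = 2318018*(-1/119089) = -2318018/119089 ≈ -19.465)
x(M) = 1252/1921 (x(M) = 1252*(1/1921) = 1252/1921)
√(42554*(-6) + W) - x(k(-21)) = √(42554*(-6) - 2318018/119089) - 1*1252/1921 = √(-255324 - 2318018/119089) - 1252/1921 = √(-30408597854/119089) - 1252/1921 = I*√3621329509835006/119089 - 1252/1921 = -1252/1921 + I*√3621329509835006/119089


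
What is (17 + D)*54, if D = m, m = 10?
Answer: 1458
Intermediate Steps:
D = 10
(17 + D)*54 = (17 + 10)*54 = 27*54 = 1458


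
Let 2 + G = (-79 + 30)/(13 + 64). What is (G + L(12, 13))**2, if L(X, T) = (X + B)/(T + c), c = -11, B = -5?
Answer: 361/484 ≈ 0.74587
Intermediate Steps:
L(X, T) = (-5 + X)/(-11 + T) (L(X, T) = (X - 5)/(T - 11) = (-5 + X)/(-11 + T))
G = -29/11 (G = -2 + (-79 + 30)/(13 + 64) = -2 - 49/77 = -2 - 49*1/77 = -2 - 7/11 = -29/11 ≈ -2.6364)
(G + L(12, 13))**2 = (-29/11 + (-5 + 12)/(-11 + 13))**2 = (-29/11 + 7/2)**2 = (19/22)**2 = 361/484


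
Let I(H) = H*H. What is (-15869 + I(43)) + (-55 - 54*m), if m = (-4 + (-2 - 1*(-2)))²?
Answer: -14939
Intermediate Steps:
I(H) = H²
m = 16 (m = (-4 + (-2 + 2))² = (-4 + 0)² = (-4)² = 16)
(-15869 + I(43)) + (-55 - 54*m) = (-15869 + 43²) + (-55 - 54*16) = (-15869 + 1849) + (-55 - 864) = -14020 - 919 = -14939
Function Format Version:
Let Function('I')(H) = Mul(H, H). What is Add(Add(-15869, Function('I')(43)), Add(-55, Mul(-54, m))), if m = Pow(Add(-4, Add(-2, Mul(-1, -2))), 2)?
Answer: -14939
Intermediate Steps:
Function('I')(H) = Pow(H, 2)
m = 16 (m = Pow(Add(-4, Add(-2, 2)), 2) = Pow(Add(-4, 0), 2) = Pow(-4, 2) = 16)
Add(Add(-15869, Function('I')(43)), Add(-55, Mul(-54, m))) = Add(Add(-15869, Pow(43, 2)), Add(-55, Mul(-54, 16))) = Add(Add(-15869, 1849), Add(-55, -864)) = Add(-14020, -919) = -14939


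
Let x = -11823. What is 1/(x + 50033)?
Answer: 1/38210 ≈ 2.6171e-5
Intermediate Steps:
1/(x + 50033) = 1/(-11823 + 50033) = 1/38210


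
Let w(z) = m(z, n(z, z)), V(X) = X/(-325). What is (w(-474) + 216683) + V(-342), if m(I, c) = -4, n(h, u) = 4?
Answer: 70421017/325 ≈ 2.1668e+5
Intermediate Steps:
V(X) = -X/325 (V(X) = X*(-1/325) = -X/325)
w(z) = -4
(w(-474) + 216683) + V(-342) = (-4 + 216683) - 1/325*(-342) = 216679 + 342/325 = 70421017/325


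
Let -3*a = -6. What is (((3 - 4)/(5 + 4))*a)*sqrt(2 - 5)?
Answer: -2*I*sqrt(3)/9 ≈ -0.3849*I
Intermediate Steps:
a = 2 (a = -1/3*(-6) = 2)
(((3 - 4)/(5 + 4))*a)*sqrt(2 - 5) = (((3 - 4)/(5 + 4))*2)*sqrt(2 - 5) = (-1/9*2)*sqrt(-3) = (-1*1/9*2)*(I*sqrt(3)) = (-1/9*2)*(I*sqrt(3)) = -2*I*sqrt(3)/9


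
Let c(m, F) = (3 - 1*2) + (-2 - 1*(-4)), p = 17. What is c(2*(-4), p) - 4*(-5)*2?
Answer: 43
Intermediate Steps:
c(m, F) = 3 (c(m, F) = (3 - 2) + (-2 + 4) = 1 + 2 = 3)
c(2*(-4), p) - 4*(-5)*2 = 3 - 4*(-5)*2 = 3 - (-20)*2 = 3 - 1*(-40) = 3 + 40 = 43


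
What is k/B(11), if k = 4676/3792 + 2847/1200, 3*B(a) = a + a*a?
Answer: 341813/4171200 ≈ 0.081946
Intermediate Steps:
B(a) = a/3 + a²/3 (B(a) = (a + a*a)/3 = (a + a²)/3 = a/3 + a²/3)
k = 341813/94800 (k = 4676*(1/3792) + 2847*(1/1200) = 1169/948 + 949/400 = 341813/94800 ≈ 3.6056)
k/B(11) = 341813/(94800*(((⅓)*11*(1 + 11)))) = 341813/(94800*(((⅓)*11*12))) = (341813/94800)/44 = (341813/94800)*(1/44) = 341813/4171200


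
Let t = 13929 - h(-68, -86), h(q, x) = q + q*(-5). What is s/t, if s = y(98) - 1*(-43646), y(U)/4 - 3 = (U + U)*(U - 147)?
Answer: 5242/13657 ≈ 0.38383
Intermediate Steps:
y(U) = 12 + 8*U*(-147 + U) (y(U) = 12 + 4*((U + U)*(U - 147)) = 12 + 4*((2*U)*(-147 + U)) = 12 + 4*(2*U*(-147 + U)) = 12 + 8*U*(-147 + U))
h(q, x) = -4*q (h(q, x) = q - 5*q = -4*q)
s = 5242 (s = (12 - 1176*98 + 8*98**2) - 1*(-43646) = (12 - 115248 + 8*9604) + 43646 = (12 - 115248 + 76832) + 43646 = -38404 + 43646 = 5242)
t = 13657 (t = 13929 - (-4)*(-68) = 13929 - 1*272 = 13929 - 272 = 13657)
s/t = 5242/13657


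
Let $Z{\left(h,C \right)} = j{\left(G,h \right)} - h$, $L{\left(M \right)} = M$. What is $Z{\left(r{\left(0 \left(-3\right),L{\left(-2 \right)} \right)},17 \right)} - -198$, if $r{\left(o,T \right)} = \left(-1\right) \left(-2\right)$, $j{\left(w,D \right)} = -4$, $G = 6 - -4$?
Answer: $192$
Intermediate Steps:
$G = 10$ ($G = 6 + 4 = 10$)
$r{\left(o,T \right)} = 2$
$Z{\left(h,C \right)} = -4 - h$
$Z{\left(r{\left(0 \left(-3\right),L{\left(-2 \right)} \right)},17 \right)} - -198 = \left(-4 - 2\right) - -198 = \left(-4 - 2\right) + 198 = -6 + 198 = 192$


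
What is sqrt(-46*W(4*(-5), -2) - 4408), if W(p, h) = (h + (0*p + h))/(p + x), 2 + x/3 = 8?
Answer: 30*I*sqrt(5) ≈ 67.082*I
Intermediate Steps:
x = 18 (x = -6 + 3*8 = -6 + 24 = 18)
W(p, h) = 2*h/(18 + p) (W(p, h) = (h + (0*p + h))/(p + 18) = (h + (0 + h))/(18 + p) = (h + h)/(18 + p) = (2*h)/(18 + p) = 2*h/(18 + p))
sqrt(-46*W(4*(-5), -2) - 4408) = sqrt(-92*(-2)/(18 + 4*(-5)) - 4408) = sqrt(-92*(-2)/(18 - 20) - 4408) = sqrt(-92*(-2)/(-2) - 4408) = sqrt(-92*(-2)*(-1)/2 - 4408) = sqrt(-46*2 - 4408) = sqrt(-92 - 4408) = sqrt(-4500) = 30*I*sqrt(5)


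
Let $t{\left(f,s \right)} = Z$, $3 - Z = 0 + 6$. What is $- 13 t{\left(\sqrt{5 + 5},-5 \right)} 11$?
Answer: $429$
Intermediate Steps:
$Z = -3$ ($Z = 3 - \left(0 + 6\right) = 3 - 6 = -3$)
$t{\left(f,s \right)} = -3$
$- 13 t{\left(\sqrt{5 + 5},-5 \right)} 11 = \left(-13\right) \left(-3\right) 11 = 39 \cdot 11 = 429$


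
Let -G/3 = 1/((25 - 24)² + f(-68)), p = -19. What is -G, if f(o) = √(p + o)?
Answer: 3/88 - 3*I*√87/88 ≈ 0.034091 - 0.31798*I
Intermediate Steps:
f(o) = √(-19 + o)
G = -3/(1 + I*√87) (G = -3/((25 - 24)² + √(-19 - 68)) = -3/(1² + √(-87)) = -3/(1 + I*√87) ≈ -0.034091 + 0.31798*I)
-G = -3*I/(√87 - I)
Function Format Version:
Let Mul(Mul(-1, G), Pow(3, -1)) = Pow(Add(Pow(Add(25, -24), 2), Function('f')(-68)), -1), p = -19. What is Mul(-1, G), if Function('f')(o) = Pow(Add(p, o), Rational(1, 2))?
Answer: Add(Rational(3, 88), Mul(Rational(-3, 88), I, Pow(87, Rational(1, 2)))) ≈ Add(0.034091, Mul(-0.31798, I))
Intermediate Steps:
Function('f')(o) = Pow(Add(-19, o), Rational(1, 2))
G = Mul(-3, Pow(Add(1, Mul(I, Pow(87, Rational(1, 2)))), -1)) (G = Mul(-3, Pow(Add(Pow(Add(25, -24), 2), Pow(Add(-19, -68), Rational(1, 2))), -1)) = Mul(-3, Pow(Add(Pow(1, 2), Pow(-87, Rational(1, 2))), -1)) = Mul(-3, Pow(Add(1, Mul(I, Pow(87, Rational(1, 2)))), -1)) ≈ Add(-0.034091, Mul(0.31798, I)))
Mul(-1, G) = Mul(-1, Mul(3, I, Pow(Add(Pow(87, Rational(1, 2)), Mul(-1, I)), -1))) = Mul(-3, I, Pow(Add(Pow(87, Rational(1, 2)), Mul(-1, I)), -1))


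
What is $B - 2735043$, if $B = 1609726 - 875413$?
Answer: $-2000730$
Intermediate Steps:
$B = 734313$
$B - 2735043 = 734313 - 2735043 = -2000730$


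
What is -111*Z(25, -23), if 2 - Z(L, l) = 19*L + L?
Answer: 55278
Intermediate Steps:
Z(L, l) = 2 - 20*L (Z(L, l) = 2 - (19*L + L) = 2 - 20*L)
-111*Z(25, -23) = -111*(2 - 20*25) = -111*(2 - 500) = -111*(-498) = 55278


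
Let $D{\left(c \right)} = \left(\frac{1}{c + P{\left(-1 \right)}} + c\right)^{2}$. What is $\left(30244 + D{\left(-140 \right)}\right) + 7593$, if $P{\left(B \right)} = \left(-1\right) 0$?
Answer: $\frac{1125804401}{19600} \approx 57439.0$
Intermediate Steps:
$P{\left(B \right)} = 0$
$D{\left(c \right)} = \left(c + \frac{1}{c}\right)^{2}$ ($D{\left(c \right)} = \left(\frac{1}{c + 0} + c\right)^{2} = \left(\frac{1}{c} + c\right)^{2} = \left(c + \frac{1}{c}\right)^{2}$)
$\left(30244 + D{\left(-140 \right)}\right) + 7593 = \left(30244 + \frac{\left(1 + \left(-140\right)^{2}\right)^{2}}{19600}\right) + 7593 = \left(30244 + \frac{\left(1 + 19600\right)^{2}}{19600}\right) + 7593 = \left(30244 + \frac{19601^{2}}{19600}\right) + 7593 = \left(30244 + \frac{1}{19600} \cdot 384199201\right) + 7593 = \left(30244 + \frac{384199201}{19600}\right) + 7593 = \frac{976981601}{19600} + 7593 = \frac{1125804401}{19600}$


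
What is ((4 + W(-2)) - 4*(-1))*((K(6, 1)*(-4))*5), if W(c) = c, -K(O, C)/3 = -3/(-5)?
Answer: 216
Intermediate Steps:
K(O, C) = -9/5 (K(O, C) = -(-9)/(-5) = -(-9)*(-1)/5 = -3*⅗ = -9/5)
((4 + W(-2)) - 4*(-1))*((K(6, 1)*(-4))*5) = ((4 - 2) - 4*(-1))*(-9/5*(-4)*5) = (2 + 4)*((36/5)*5) = 6*36 = 216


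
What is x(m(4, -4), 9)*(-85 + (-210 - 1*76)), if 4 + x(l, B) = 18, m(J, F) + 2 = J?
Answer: -5194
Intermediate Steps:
m(J, F) = -2 + J
x(l, B) = 14 (x(l, B) = -4 + 18 = 14)
x(m(4, -4), 9)*(-85 + (-210 - 1*76)) = 14*(-85 + (-210 - 1*76)) = 14*(-85 + (-210 - 76)) = 14*(-85 - 286) = 14*(-371) = -5194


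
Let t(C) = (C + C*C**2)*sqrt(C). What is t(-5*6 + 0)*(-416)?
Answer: 11244480*I*sqrt(30) ≈ 6.1589e+7*I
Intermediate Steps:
t(C) = sqrt(C)*(C + C**3) (t(C) = (C + C**3)*sqrt(C) = sqrt(C)*(C + C**3))
t(-5*6 + 0)*(-416) = ((-5*6 + 0)**(3/2)*(1 + (-5*6 + 0)**2))*(-416) = ((-30 + 0)**(3/2)*(1 + (-30 + 0)**2))*(-416) = ((-30)**(3/2)*(1 + (-30)**2))*(-416) = ((-30*I*sqrt(30))*(1 + 900))*(-416) = (-30*I*sqrt(30)*901)*(-416) = -27030*I*sqrt(30)*(-416) = 11244480*I*sqrt(30)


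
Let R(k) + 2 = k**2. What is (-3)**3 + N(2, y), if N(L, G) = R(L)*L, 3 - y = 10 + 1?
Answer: -23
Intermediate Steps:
R(k) = -2 + k**2
y = -8 (y = 3 - (10 + 1) = 3 - 1*11 = 3 - 11 = -8)
N(L, G) = L*(-2 + L**2) (N(L, G) = (-2 + L**2)*L = L*(-2 + L**2))
(-3)**3 + N(2, y) = (-3)**3 + 2*(-2 + 2**2) = -27 + 2*(-2 + 4) = -27 + 2*2 = -27 + 4 = -23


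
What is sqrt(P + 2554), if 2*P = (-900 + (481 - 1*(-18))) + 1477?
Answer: 2*sqrt(773) ≈ 55.606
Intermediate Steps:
P = 538 (P = ((-900 + (481 - 1*(-18))) + 1477)/2 = ((-900 + (481 + 18)) + 1477)/2 = ((-900 + 499) + 1477)/2 = (-401 + 1477)/2 = (1/2)*1076 = 538)
sqrt(P + 2554) = sqrt(538 + 2554) = sqrt(3092) = 2*sqrt(773)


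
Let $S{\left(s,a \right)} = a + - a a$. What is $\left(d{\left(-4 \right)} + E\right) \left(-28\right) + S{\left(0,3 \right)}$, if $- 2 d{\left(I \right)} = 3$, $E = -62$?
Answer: $1772$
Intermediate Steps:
$d{\left(I \right)} = - \frac{3}{2}$ ($d{\left(I \right)} = \left(- \frac{1}{2}\right) 3 = - \frac{3}{2}$)
$S{\left(s,a \right)} = a - a^{2}$
$\left(d{\left(-4 \right)} + E\right) \left(-28\right) + S{\left(0,3 \right)} = \left(- \frac{3}{2} - 62\right) \left(-28\right) + 3 \left(1 - 3\right) = \left(- \frac{127}{2}\right) \left(-28\right) + 3 \left(1 - 3\right) = 1778 + 3 \left(-2\right) = 1778 - 6 = 1772$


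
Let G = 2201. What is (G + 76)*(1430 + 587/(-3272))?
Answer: 10652655321/3272 ≈ 3.2557e+6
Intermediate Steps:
(G + 76)*(1430 + 587/(-3272)) = (2201 + 76)*(1430 + 587/(-3272)) = 2277*(1430 + 587*(-1/3272)) = 2277*(1430 - 587/3272) = 2277*(4678373/3272) = 10652655321/3272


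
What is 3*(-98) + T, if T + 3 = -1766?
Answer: -2063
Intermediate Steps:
T = -1769 (T = -3 - 1766 = -1769)
3*(-98) + T = 3*(-98) - 1769 = -294 - 1769 = -2063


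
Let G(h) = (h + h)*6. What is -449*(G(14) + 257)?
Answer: -190825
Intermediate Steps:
G(h) = 12*h (G(h) = (2*h)*6 = 12*h)
-449*(G(14) + 257) = -449*(12*14 + 257) = -449*(168 + 257) = -449*425 = -190825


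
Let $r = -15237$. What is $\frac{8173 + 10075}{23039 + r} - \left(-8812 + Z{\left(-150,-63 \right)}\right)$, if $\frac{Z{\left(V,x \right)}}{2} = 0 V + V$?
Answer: $\frac{35555036}{3901} \approx 9114.3$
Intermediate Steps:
$Z{\left(V,x \right)} = 2 V$ ($Z{\left(V,x \right)} = 2 \left(0 V + V\right) = 2 \left(0 + V\right) = 2 V$)
$\frac{8173 + 10075}{23039 + r} - \left(-8812 + Z{\left(-150,-63 \right)}\right) = \frac{8173 + 10075}{23039 - 15237} - \left(-8812 + 2 \left(-150\right)\right) = \frac{18248}{7802} - \left(-8812 - 300\right) = 18248 \cdot \frac{1}{7802} - -9112 = \frac{9124}{3901} + 9112 = \frac{35555036}{3901}$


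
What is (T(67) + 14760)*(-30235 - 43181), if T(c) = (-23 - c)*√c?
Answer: -1083620160 + 6607440*√67 ≈ -1.0295e+9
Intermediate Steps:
T(c) = √c*(-23 - c)
(T(67) + 14760)*(-30235 - 43181) = (√67*(-23 - 1*67) + 14760)*(-30235 - 43181) = (√67*(-23 - 67) + 14760)*(-73416) = (√67*(-90) + 14760)*(-73416) = (-90*√67 + 14760)*(-73416) = (14760 - 90*√67)*(-73416) = -1083620160 + 6607440*√67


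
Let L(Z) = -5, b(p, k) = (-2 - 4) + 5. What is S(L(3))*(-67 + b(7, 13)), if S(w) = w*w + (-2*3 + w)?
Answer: -952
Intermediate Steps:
b(p, k) = -1 (b(p, k) = -6 + 5 = -1)
S(w) = -6 + w + w² (S(w) = w² + (-6 + w) = -6 + w + w²)
S(L(3))*(-67 + b(7, 13)) = (-6 - 5 + (-5)²)*(-67 - 1) = (-6 - 5 + 25)*(-68) = 14*(-68) = -952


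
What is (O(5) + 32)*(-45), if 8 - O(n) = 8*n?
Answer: 0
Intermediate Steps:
O(n) = 8 - 8*n
(O(5) + 32)*(-45) = ((8 - 8*5) + 32)*(-45) = ((8 - 40) + 32)*(-45) = (-32 + 32)*(-45) = 0*(-45) = 0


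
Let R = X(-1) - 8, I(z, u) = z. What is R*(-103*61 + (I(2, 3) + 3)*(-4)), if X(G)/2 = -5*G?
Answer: -12606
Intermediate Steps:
X(G) = -10*G (X(G) = 2*(-5*G) = -10*G)
R = 2 (R = -10*(-1) - 8 = 10 - 8 = 2)
R*(-103*61 + (I(2, 3) + 3)*(-4)) = 2*(-103*61 + (2 + 3)*(-4)) = 2*(-6283 + 5*(-4)) = 2*(-6283 - 20) = 2*(-6303) = -12606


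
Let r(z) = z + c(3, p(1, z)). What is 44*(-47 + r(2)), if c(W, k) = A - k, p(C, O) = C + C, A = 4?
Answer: -1892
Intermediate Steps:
p(C, O) = 2*C
c(W, k) = 4 - k
r(z) = 2 + z (r(z) = z + (4 - 2) = z + 2 = 2 + z)
44*(-47 + r(2)) = 44*(-47 + (2 + 2)) = 44*(-47 + 4) = 44*(-43) = -1892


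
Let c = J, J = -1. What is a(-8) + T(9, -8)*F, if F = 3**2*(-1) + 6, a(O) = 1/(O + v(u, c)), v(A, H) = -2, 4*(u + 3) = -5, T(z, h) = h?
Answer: 239/10 ≈ 23.900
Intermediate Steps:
c = -1
u = -17/4 (u = -3 + (1/4)*(-5) = -3 - 5/4 = -17/4 ≈ -4.2500)
a(O) = 1/(-2 + O) (a(O) = 1/(O - 2) = 1/(-2 + O))
F = -3 (F = 9*(-1) + 6 = -9 + 6 = -3)
a(-8) + T(9, -8)*F = 1/(-2 - 8) - 8*(-3) = 1/(-10) + 24 = -1/10 + 24 = 239/10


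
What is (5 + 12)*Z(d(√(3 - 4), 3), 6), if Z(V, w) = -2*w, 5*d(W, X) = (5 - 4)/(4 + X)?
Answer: -204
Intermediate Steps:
d(W, X) = 1/(5*(4 + X)) (d(W, X) = ((5 - 4)/(4 + X))/5 = (1/(4 + X))/5 = 1/(5*(4 + X)))
(5 + 12)*Z(d(√(3 - 4), 3), 6) = (5 + 12)*(-2*6) = 17*(-12) = -204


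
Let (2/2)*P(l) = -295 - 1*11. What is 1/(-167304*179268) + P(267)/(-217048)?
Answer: 1147203668173/813719828948832 ≈ 0.0014098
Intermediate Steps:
P(l) = -306 (P(l) = -295 - 1*11 = -295 - 11 = -306)
1/(-167304*179268) + P(267)/(-217048) = 1/(-167304*179268) - 306/(-217048) = -1/167304*1/179268 - 306*(-1/217048) = -1/29992253472 + 153/108524 = 1147203668173/813719828948832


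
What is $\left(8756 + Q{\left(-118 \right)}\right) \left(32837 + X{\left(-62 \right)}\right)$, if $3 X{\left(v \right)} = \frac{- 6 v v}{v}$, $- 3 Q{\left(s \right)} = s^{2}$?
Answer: $135623528$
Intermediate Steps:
$Q{\left(s \right)} = - \frac{s^{2}}{3}$
$X{\left(v \right)} = - 2 v$ ($X{\left(v \right)} = \frac{- 6 v v \frac{1}{v}}{3} = \frac{- 6 v^{2} \frac{1}{v}}{3} = \frac{\left(-6\right) v}{3} = - 2 v$)
$\left(8756 + Q{\left(-118 \right)}\right) \left(32837 + X{\left(-62 \right)}\right) = \left(8756 - \frac{\left(-118\right)^{2}}{3}\right) \left(32837 - -124\right) = \left(8756 - \frac{13924}{3}\right) \left(32837 + 124\right) = \left(8756 - \frac{13924}{3}\right) 32961 = \frac{12344}{3} \cdot 32961 = 135623528$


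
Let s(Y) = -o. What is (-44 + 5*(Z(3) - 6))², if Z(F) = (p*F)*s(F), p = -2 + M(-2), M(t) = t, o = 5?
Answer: 51076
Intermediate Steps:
s(Y) = -5 (s(Y) = -1*5 = -5)
p = -4 (p = -2 - 2 = -4)
Z(F) = 20*F (Z(F) = -4*F*(-5) = 20*F)
(-44 + 5*(Z(3) - 6))² = (-44 + 5*(20*3 - 6))² = (-44 + 5*(60 - 6))² = (-44 + 5*54)² = (-44 + 270)² = 226² = 51076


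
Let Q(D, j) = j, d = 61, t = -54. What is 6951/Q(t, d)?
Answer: 6951/61 ≈ 113.95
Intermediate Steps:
6951/Q(t, d) = 6951/61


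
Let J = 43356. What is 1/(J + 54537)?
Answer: 1/97893 ≈ 1.0215e-5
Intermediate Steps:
1/(J + 54537) = 1/(43356 + 54537) = 1/97893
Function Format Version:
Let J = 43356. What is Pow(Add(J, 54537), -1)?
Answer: Rational(1, 97893) ≈ 1.0215e-5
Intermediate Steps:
Pow(Add(J, 54537), -1) = Pow(Add(43356, 54537), -1) = Pow(97893, -1) = Rational(1, 97893)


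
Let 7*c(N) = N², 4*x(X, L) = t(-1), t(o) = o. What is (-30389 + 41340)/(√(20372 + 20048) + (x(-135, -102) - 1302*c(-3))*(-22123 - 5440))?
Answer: 188040803708/792401177969307 - 350432*√10105/34073250652680201 ≈ 0.00023730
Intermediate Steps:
x(X, L) = -¼ (x(X, L) = (¼)*(-1) = -¼)
c(N) = N²/7
(-30389 + 41340)/(√(20372 + 20048) + (x(-135, -102) - 1302*c(-3))*(-22123 - 5440)) = (-30389 + 41340)/(√(20372 + 20048) + (-¼ - 186*(-3)²)*(-22123 - 5440)) = 10951/(√40420 + (-¼ - 186*9)*(-27563)) = 10951/(2*√10105 + (-¼ - 1302*9/7)*(-27563)) = 10951/(2*√10105 + (-¼ - 1674)*(-27563)) = 10951/(2*√10105 - 6697/4*(-27563)) = 10951/(2*√10105 + 184589411/4) = 10951/(184589411/4 + 2*√10105)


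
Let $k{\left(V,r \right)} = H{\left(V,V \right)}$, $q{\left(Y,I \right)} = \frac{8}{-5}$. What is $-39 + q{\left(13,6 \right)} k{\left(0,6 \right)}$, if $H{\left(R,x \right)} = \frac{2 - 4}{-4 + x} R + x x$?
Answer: $-39$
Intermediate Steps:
$H{\left(R,x \right)} = x^{2} - \frac{2 R}{-4 + x}$ ($H{\left(R,x \right)} = - \frac{2}{-4 + x} R + x^{2} = - \frac{2 R}{-4 + x} + x^{2} = x^{2} - \frac{2 R}{-4 + x}$)
$q{\left(Y,I \right)} = - \frac{8}{5}$ ($q{\left(Y,I \right)} = 8 \left(- \frac{1}{5}\right) = - \frac{8}{5}$)
$k{\left(V,r \right)} = \frac{V^{3} - 4 V^{2} - 2 V}{-4 + V}$
$-39 + q{\left(13,6 \right)} k{\left(0,6 \right)} = -39 - \frac{8 \frac{0 \left(-2 + 0^{2} - 0\right)}{-4 + 0}}{5} = -39 - \frac{8 \frac{0 \left(-2 + 0 + 0\right)}{-4}}{5} = -39 - \frac{8 \cdot 0 \left(- \frac{1}{4}\right) \left(-2\right)}{5} = -39 - 0 = -39 + 0 = -39$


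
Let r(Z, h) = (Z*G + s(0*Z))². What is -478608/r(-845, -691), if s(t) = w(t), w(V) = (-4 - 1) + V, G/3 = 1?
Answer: -29913/403225 ≈ -0.074184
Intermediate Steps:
G = 3 (G = 3*1 = 3)
w(V) = -5 + V
s(t) = -5 + t
r(Z, h) = (-5 + 3*Z)² (r(Z, h) = (Z*3 + (-5 + 0*Z))² = (3*Z + (-5 + 0))² = (3*Z - 5)² = (-5 + 3*Z)²)
-478608/r(-845, -691) = -478608/(-5 + 3*(-845))² = -478608/(-5 - 2535)² = -478608/((-2540)²) = -478608/6451600 = -478608*1/6451600 = -29913/403225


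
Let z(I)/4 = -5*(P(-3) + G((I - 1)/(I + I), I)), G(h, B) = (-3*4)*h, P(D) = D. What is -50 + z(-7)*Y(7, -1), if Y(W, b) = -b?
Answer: 1030/7 ≈ 147.14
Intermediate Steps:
G(h, B) = -12*h
z(I) = 60 + 120*(-1 + I)/I (z(I) = 4*(-5*(-3 - 12*(I - 1)/(I + I))) = 4*(-5*(-3 - 12*(-1 + I)/(2*I))) = 4*(-5*(-3 - 12*(-1 + I)*1/(2*I))) = 4*(-5*(-3 - 6*(-1 + I)/I)) = 4*(15 + 30*(-1 + I)/I) = 60 + 120*(-1 + I)/I)
-50 + z(-7)*Y(7, -1) = -50 + (180 - 120/(-7))*(-1*(-1)) = -50 + (180 - 120*(-⅐))*1 = -50 + (180 + 120/7)*1 = -50 + (1380/7)*1 = -50 + 1380/7 = 1030/7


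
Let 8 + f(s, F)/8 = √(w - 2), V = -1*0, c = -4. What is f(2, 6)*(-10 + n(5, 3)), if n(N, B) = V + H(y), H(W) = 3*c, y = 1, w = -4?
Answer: 1408 - 176*I*√6 ≈ 1408.0 - 431.11*I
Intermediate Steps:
V = 0
H(W) = -12 (H(W) = 3*(-4) = -12)
f(s, F) = -64 + 8*I*√6 (f(s, F) = -64 + 8*√(-4 - 2) = -64 + 8*√(-6) = -64 + 8*(I*√6) = -64 + 8*I*√6)
n(N, B) = -12 (n(N, B) = 0 - 12 = -12)
f(2, 6)*(-10 + n(5, 3)) = (-64 + 8*I*√6)*(-10 - 12) = (-64 + 8*I*√6)*(-22) = 1408 - 176*I*√6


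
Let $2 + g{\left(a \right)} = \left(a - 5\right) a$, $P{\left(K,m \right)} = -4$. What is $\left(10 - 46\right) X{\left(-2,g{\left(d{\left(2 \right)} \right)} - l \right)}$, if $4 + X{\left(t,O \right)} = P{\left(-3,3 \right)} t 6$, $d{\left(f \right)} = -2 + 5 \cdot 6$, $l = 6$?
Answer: $-1584$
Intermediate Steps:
$d{\left(f \right)} = 28$ ($d{\left(f \right)} = -2 + 30 = 28$)
$g{\left(a \right)} = -2 + a \left(-5 + a\right)$ ($g{\left(a \right)} = -2 + \left(a - 5\right) a = -2 + \left(-5 + a\right) a = -2 + a \left(-5 + a\right)$)
$X{\left(t,O \right)} = -4 - 24 t$ ($X{\left(t,O \right)} = -4 + - 4 t 6 = -4 - 24 t$)
$\left(10 - 46\right) X{\left(-2,g{\left(d{\left(2 \right)} \right)} - l \right)} = \left(10 - 46\right) \left(-4 - -48\right) = - 36 \left(-4 + 48\right) = \left(-36\right) 44 = -1584$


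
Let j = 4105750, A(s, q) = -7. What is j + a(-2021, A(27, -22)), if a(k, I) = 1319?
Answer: 4107069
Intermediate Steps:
j + a(-2021, A(27, -22)) = 4105750 + 1319 = 4107069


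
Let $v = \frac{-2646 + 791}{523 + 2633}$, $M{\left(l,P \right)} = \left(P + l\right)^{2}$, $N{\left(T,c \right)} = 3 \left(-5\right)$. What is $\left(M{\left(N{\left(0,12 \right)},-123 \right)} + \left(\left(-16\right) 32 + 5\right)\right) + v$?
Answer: $\frac{58500917}{3156} \approx 18536.0$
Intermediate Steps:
$N{\left(T,c \right)} = -15$
$v = - \frac{1855}{3156} \approx -0.58777$
$\left(M{\left(N{\left(0,12 \right)},-123 \right)} + \left(\left(-16\right) 32 + 5\right)\right) + v = \left(\left(-123 - 15\right)^{2} + \left(\left(-16\right) 32 + 5\right)\right) - \frac{1855}{3156} = \left(\left(-138\right)^{2} + \left(-512 + 5\right)\right) - \frac{1855}{3156} = \left(19044 - 507\right) - \frac{1855}{3156} = 18537 - \frac{1855}{3156} = \frac{58500917}{3156}$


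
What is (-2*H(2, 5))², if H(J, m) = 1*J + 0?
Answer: 16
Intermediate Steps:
H(J, m) = J (H(J, m) = J + 0 = J)
(-2*H(2, 5))² = (-2*2)² = (-4)² = 16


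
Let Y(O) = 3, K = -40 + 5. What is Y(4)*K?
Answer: -105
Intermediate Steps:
K = -35
Y(4)*K = 3*(-35) = -105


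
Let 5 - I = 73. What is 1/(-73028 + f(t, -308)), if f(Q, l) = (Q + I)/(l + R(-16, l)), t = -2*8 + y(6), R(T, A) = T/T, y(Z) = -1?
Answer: -307/22419511 ≈ -1.3693e-5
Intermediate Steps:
I = -68 (I = 5 - 1*73 = 5 - 73 = -68)
R(T, A) = 1
t = -17 (t = -2*8 - 1 = -16 - 1 = -17)
f(Q, l) = (-68 + Q)/(1 + l) (f(Q, l) = (Q - 68)/(l + 1) = (-68 + Q)/(1 + l))
1/(-73028 + f(t, -308)) = 1/(-73028 + (-68 - 17)/(1 - 308)) = 1/(-73028 - 85/(-307)) = 1/(-73028 - 1/307*(-85)) = 1/(-73028 + 85/307) = 1/(-22419511/307) = -307/22419511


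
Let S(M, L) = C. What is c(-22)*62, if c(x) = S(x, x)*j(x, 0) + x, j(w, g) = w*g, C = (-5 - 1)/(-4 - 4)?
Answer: -1364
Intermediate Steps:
C = ¾ (C = -6/(-8) = -6*(-⅛) = ¾ ≈ 0.75000)
S(M, L) = ¾
j(w, g) = g*w
c(x) = x (c(x) = 3*(0*x)/4 + x = (¾)*0 + x = 0 + x = x)
c(-22)*62 = -22*62 = -1364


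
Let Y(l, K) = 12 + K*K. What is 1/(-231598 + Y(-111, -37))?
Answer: -1/230217 ≈ -4.3437e-6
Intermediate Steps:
Y(l, K) = 12 + K²
1/(-231598 + Y(-111, -37)) = 1/(-231598 + (12 + (-37)²)) = 1/(-231598 + (12 + 1369)) = 1/(-231598 + 1381) = 1/(-230217) = -1/230217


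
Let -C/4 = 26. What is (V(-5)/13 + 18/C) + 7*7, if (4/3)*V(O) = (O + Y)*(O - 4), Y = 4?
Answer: 1283/26 ≈ 49.346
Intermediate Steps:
C = -104 (C = -4*26 = -104)
V(O) = 3*(-4 + O)*(4 + O)/4 (V(O) = 3*((O + 4)*(O - 4))/4 = 3*((4 + O)*(-4 + O))/4 = 3*((-4 + O)*(4 + O))/4 = 3*(-4 + O)*(4 + O)/4)
(V(-5)/13 + 18/C) + 7*7 = ((-12 + (¾)*(-5)²)/13 + 18/(-104)) + 7*7 = ((-12 + (¾)*25)*(1/13) + 18*(-1/104)) + 49 = ((-12 + 75/4)*(1/13) - 9/52) + 49 = ((27/4)*(1/13) - 9/52) + 49 = (27/52 - 9/52) + 49 = 9/26 + 49 = 1283/26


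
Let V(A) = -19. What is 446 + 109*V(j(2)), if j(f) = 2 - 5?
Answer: -1625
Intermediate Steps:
j(f) = -3
446 + 109*V(j(2)) = 446 + 109*(-19) = 446 - 2071 = -1625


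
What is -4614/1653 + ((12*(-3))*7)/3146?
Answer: -2488700/866723 ≈ -2.8714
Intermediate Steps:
-4614/1653 + ((12*(-3))*7)/3146 = -4614*1/1653 - 36*7*(1/3146) = -1538/551 - 252*1/3146 = -1538/551 - 126/1573 = -2488700/866723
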